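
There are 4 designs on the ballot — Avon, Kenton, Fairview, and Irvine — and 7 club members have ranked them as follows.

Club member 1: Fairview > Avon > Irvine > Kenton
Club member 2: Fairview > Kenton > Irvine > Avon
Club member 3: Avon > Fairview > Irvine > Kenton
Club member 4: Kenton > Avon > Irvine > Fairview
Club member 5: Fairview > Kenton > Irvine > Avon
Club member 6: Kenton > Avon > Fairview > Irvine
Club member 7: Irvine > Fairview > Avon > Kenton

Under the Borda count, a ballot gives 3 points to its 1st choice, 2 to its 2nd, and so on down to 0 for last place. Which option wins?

Fairview

Borda scores:
  Avon: 2 + 0 + 3 + 2 + 0 + 2 + 1 = 10
  Kenton: 0 + 2 + 0 + 3 + 2 + 3 + 0 = 10
  Fairview: 3 + 3 + 2 + 0 + 3 + 1 + 2 = 14
  Irvine: 1 + 1 + 1 + 1 + 1 + 0 + 3 = 8
Fairview has the highest total.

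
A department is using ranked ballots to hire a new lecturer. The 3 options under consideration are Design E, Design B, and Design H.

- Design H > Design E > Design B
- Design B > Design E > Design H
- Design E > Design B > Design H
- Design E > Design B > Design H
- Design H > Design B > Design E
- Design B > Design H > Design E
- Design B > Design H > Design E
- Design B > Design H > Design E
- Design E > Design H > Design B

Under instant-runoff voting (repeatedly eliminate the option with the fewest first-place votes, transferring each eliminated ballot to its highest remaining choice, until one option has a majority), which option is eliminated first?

Round 1: Design B 4, Design E 3, Design H 2. Design H has the fewest and is eliminated.
Round 2: Design B 5, Design E 4. Design B has a majority.

Design H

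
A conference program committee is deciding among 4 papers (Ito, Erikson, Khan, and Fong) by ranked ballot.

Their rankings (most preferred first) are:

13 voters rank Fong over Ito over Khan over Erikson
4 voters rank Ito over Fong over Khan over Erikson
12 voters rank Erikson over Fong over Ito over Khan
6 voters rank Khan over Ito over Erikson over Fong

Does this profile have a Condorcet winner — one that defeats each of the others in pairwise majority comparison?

Head-to-head results (35 voters total):
Ito vs Erikson: Ito wins 23–12.
Ito vs Khan: Ito wins 29–6.
Ito vs Fong: Fong wins 25–10.
Erikson vs Khan: Khan wins 23–12.
Erikson vs Fong: Erikson wins 18–17.
Khan vs Fong: Fong wins 29–6.
No candidate beats all others: Ito beats Erikson beats Fong beats Ito, a majority cycle.

No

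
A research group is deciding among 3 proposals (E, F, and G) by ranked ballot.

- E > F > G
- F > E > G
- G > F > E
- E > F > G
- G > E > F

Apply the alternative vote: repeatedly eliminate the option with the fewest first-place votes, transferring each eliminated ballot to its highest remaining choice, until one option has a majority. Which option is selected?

E

Round 1: E 2, G 2, F 1. F has the fewest and is eliminated.
Round 2: E 3, G 2. E has a majority.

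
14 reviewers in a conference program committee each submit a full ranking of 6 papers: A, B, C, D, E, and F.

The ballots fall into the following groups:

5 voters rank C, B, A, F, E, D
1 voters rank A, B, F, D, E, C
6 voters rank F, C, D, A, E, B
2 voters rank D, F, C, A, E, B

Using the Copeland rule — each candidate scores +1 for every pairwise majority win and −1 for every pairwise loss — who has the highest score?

F

Pairwise results:
  A vs B: A wins 9–5.
  A vs C: C wins 13–1.
  A vs D: D wins 8–6.
  A vs E: A wins 14–0.
  A vs F: F wins 8–6.
  B vs C: C wins 13–1.
  B vs D: D wins 8–6.
  B vs E: E wins 8–6.
  B vs F: F wins 8–6.
  C vs D: C wins 11–3.
  C vs E: C wins 13–1.
  C vs F: F wins 9–5.
  D vs E: D wins 9–5.
  D vs F: F wins 12–2.
  E vs F: F wins 14–0.
Copeland scores (wins − losses):
  A: 2 − 3 = -1
  B: 0 − 5 = -5
  C: 4 − 1 = 3
  D: 3 − 2 = 1
  E: 1 − 4 = -3
  F: 5 − 0 = 5
F has the best Copeland score.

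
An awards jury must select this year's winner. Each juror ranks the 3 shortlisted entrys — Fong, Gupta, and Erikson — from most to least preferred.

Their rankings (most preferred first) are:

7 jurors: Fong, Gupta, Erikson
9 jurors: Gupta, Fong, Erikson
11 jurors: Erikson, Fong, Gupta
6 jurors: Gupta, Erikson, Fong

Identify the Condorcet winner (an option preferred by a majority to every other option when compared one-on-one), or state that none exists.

Head-to-head results (33 voters total):
Fong vs Gupta: Fong wins 18–15.
Fong vs Erikson: Erikson wins 17–16.
Gupta vs Erikson: Gupta wins 22–11.
No candidate beats all others: Fong beats Gupta beats Erikson beats Fong, a majority cycle.

None — there is no Condorcet winner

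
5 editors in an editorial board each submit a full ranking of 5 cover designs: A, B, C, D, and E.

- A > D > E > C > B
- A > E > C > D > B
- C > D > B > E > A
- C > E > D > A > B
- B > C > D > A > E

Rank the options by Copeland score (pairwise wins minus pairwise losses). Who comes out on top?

C

Pairwise results:
  A vs B: A wins 3–2.
  A vs C: C wins 3–2.
  A vs D: D wins 3–2.
  A vs E: A wins 3–2.
  B vs C: C wins 4–1.
  B vs D: D wins 4–1.
  B vs E: E wins 3–2.
  C vs D: C wins 4–1.
  C vs E: C wins 3–2.
  D vs E: D wins 3–2.
Copeland scores (wins − losses):
  A: 2 − 2 = 0
  B: 0 − 4 = -4
  C: 4 − 0 = 4
  D: 3 − 1 = 2
  E: 1 − 3 = -2
C has the best Copeland score.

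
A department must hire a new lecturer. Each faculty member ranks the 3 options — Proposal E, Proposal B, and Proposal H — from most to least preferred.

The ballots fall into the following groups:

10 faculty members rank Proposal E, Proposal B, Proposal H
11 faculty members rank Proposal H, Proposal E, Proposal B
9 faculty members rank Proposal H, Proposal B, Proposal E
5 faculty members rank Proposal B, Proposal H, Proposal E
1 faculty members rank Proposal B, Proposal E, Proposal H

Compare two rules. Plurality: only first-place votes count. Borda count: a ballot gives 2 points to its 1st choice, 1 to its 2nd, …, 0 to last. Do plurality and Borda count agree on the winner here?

Yes

Plurality first-place counts: Proposal E 10, Proposal B 6, Proposal H 20 → Proposal H.
Borda totals: Proposal E 32, Proposal B 31, Proposal H 45 → Proposal H.
The two rules agree on Proposal H.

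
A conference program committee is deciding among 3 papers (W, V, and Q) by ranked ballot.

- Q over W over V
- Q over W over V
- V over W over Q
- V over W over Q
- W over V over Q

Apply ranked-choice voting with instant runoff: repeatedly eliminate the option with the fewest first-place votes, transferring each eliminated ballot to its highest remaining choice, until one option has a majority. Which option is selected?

Round 1: V 2, Q 2, W 1. W has the fewest and is eliminated.
Round 2: V 3, Q 2. V has a majority.

V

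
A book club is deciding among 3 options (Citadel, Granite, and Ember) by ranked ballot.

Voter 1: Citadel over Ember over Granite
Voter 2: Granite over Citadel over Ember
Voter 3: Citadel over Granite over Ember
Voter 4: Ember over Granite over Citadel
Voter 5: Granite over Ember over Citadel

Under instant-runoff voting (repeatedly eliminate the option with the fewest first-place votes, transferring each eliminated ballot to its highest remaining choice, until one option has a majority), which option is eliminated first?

Round 1: Citadel 2, Granite 2, Ember 1. Ember has the fewest and is eliminated.
Round 2: Granite 3, Citadel 2. Granite has a majority.

Ember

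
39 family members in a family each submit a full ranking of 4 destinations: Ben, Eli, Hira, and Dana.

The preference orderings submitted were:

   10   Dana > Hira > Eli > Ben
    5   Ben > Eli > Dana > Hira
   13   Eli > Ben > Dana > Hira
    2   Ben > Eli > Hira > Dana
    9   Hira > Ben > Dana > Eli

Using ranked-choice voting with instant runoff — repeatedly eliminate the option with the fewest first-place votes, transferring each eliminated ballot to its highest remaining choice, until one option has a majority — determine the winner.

Round 1: Eli 13, Dana 10, Hira 9, Ben 7. Ben has the fewest and is eliminated.
Round 2: Eli 20, Dana 10, Hira 9. Eli has a majority.

Eli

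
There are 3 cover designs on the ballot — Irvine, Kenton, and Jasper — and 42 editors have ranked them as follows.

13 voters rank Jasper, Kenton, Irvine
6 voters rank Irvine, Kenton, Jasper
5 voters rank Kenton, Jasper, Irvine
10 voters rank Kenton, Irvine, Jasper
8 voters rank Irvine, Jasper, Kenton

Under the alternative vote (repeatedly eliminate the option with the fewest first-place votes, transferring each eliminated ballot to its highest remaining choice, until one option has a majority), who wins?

Round 1: Kenton 15, Irvine 14, Jasper 13. Jasper has the fewest and is eliminated.
Round 2: Kenton 28, Irvine 14. Kenton has a majority.

Kenton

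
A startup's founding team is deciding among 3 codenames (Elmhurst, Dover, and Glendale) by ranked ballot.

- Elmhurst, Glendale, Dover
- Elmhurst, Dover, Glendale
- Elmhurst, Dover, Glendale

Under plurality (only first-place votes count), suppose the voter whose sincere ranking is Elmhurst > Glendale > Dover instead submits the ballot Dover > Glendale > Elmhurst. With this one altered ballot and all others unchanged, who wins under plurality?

First-place totals with the altered ballot: Elmhurst 2, Dover 1, Glendale 0.
The winner is unchanged: still Elmhurst.

Elmhurst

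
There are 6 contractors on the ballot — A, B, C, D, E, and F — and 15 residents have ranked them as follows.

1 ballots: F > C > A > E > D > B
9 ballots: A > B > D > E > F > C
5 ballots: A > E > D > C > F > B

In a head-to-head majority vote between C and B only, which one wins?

B

Ballots ranking C above B: 1+5 = 6.
Ballots ranking B above C: 9.
B wins the head-to-head, 9–6.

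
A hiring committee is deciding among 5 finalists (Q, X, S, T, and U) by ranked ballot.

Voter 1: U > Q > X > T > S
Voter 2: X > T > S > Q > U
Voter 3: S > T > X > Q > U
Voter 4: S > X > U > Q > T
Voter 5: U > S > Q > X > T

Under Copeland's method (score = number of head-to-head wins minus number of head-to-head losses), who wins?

Pairwise results:
  Q vs X: X wins 3–2.
  Q vs S: S wins 4–1.
  Q vs T: Q wins 3–2.
  Q vs U: U wins 3–2.
  X vs S: S wins 3–2.
  X vs T: X wins 4–1.
  X vs U: X wins 3–2.
  S vs T: S wins 3–2.
  S vs U: S wins 3–2.
  T vs U: U wins 3–2.
Copeland scores (wins − losses):
  Q: 1 − 3 = -2
  X: 3 − 1 = 2
  S: 4 − 0 = 4
  T: 0 − 4 = -4
  U: 2 − 2 = 0
S has the best Copeland score.

S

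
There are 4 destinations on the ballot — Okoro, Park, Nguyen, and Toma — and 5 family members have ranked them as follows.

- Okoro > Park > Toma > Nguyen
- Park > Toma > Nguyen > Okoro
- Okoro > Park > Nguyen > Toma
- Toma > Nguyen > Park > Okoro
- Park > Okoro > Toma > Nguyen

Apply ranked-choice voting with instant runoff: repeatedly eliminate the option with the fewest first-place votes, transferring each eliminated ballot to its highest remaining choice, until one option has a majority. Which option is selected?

Round 1: Okoro 2, Park 2, Toma 1, Nguyen 0. Nguyen has the fewest and is eliminated.
Round 2: Okoro 2, Park 2, Toma 1. Toma has the fewest and is eliminated.
Round 3: Park 3, Okoro 2. Park has a majority.

Park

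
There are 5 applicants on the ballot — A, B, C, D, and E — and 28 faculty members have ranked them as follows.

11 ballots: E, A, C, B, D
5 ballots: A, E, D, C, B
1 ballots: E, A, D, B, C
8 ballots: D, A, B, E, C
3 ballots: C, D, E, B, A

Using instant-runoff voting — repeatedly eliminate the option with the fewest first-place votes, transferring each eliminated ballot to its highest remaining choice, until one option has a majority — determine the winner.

Round 1: E 12, D 8, A 5, C 3, B 0. B has the fewest and is eliminated.
Round 2: E 12, D 8, A 5, C 3. C has the fewest and is eliminated.
Round 3: E 12, D 11, A 5. A has the fewest and is eliminated.
Round 4: E 17, D 11. E has a majority.

E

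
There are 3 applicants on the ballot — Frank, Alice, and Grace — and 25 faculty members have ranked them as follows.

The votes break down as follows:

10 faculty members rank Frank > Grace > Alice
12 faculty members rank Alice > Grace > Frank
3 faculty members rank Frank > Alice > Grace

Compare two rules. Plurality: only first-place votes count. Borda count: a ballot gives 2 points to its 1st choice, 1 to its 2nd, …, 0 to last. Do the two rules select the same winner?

No

Plurality first-place counts: Frank 13, Alice 12, Grace 0 → Frank.
Borda totals: Frank 26, Alice 27, Grace 22 → Alice.
The two rules disagree: plurality picks Frank, Borda picks Alice.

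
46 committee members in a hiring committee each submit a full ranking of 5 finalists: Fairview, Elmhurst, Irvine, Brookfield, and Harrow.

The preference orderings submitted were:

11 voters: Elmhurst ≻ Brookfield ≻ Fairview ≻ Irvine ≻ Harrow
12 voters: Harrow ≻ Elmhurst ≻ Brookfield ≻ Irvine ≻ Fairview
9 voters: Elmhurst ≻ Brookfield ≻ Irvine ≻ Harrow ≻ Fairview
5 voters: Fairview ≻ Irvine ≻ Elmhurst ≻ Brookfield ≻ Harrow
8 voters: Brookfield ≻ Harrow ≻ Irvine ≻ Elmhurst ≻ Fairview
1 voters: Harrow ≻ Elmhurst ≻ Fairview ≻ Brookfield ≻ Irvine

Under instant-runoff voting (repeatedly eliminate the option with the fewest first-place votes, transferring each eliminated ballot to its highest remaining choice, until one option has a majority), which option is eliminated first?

Round 1: Elmhurst 20, Harrow 13, Brookfield 8, Fairview 5, Irvine 0. Irvine has the fewest and is eliminated.
Round 2: Elmhurst 20, Harrow 13, Brookfield 8, Fairview 5. Fairview has the fewest and is eliminated.
Round 3: Elmhurst 25, Harrow 13, Brookfield 8. Elmhurst has a majority.

Irvine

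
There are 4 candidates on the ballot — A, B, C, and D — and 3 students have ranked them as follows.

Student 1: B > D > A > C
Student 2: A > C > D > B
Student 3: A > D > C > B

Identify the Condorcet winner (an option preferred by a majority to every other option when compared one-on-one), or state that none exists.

A

Head-to-head results (3 voters total):
A vs B: A wins 2–1.
A vs C: A wins 3–0.
A vs D: A wins 2–1.
B vs C: C wins 2–1.
B vs D: D wins 2–1.
C vs D: D wins 2–1.
A beats each rival — B (2–1), C (3–0), D (2–1) — so A is the Condorcet winner.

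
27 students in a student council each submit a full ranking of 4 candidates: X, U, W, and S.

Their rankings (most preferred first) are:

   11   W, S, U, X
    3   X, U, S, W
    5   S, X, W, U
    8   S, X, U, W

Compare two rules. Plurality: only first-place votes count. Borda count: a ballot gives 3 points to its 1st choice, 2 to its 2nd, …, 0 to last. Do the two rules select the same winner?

Yes

Plurality first-place counts: X 3, U 0, W 11, S 13 → S.
Borda totals: X 35, U 25, W 38, S 64 → S.
The two rules agree on S.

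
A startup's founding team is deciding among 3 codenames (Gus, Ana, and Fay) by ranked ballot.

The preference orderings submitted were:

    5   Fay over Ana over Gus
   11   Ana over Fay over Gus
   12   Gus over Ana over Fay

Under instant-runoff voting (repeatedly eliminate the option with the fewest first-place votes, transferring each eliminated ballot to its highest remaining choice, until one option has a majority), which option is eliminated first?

Round 1: Gus 12, Ana 11, Fay 5. Fay has the fewest and is eliminated.
Round 2: Ana 16, Gus 12. Ana has a majority.

Fay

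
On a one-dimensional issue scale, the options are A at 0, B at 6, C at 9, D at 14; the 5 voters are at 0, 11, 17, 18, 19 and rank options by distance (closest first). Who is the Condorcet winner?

D

With single-peaked preferences on a line, the Condorcet winner is the candidate closest to the median voter.
The median voter (position 17) is closest to D at 14.
Check: D vs B — voters closer to D: 4 of 5.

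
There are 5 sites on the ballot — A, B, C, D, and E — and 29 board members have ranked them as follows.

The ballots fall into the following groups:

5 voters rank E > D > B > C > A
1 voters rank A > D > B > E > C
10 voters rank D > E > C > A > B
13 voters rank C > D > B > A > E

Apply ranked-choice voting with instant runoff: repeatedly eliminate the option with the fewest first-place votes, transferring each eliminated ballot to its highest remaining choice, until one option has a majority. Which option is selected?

Round 1: C 13, D 10, E 5, A 1, B 0. B has the fewest and is eliminated.
Round 2: C 13, D 10, E 5, A 1. A has the fewest and is eliminated.
Round 3: C 13, D 11, E 5. E has the fewest and is eliminated.
Round 4: D 16, C 13. D has a majority.

D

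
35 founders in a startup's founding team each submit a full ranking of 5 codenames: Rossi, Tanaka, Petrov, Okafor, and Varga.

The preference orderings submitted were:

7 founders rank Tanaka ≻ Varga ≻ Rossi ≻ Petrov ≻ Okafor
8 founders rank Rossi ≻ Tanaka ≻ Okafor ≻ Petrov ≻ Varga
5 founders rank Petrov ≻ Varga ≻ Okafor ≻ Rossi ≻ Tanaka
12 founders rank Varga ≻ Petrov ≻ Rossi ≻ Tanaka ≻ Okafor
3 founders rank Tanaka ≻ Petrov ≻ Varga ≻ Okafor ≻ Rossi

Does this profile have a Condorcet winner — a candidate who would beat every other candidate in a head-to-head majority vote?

No

Head-to-head results (35 voters total):
Rossi vs Tanaka: Rossi wins 25–10.
Rossi vs Petrov: Petrov wins 20–15.
Rossi vs Okafor: Rossi wins 27–8.
Rossi vs Varga: Varga wins 27–8.
Tanaka vs Petrov: Tanaka wins 18–17.
Tanaka vs Okafor: Tanaka wins 30–5.
Tanaka vs Varga: Tanaka wins 18–17.
Petrov vs Okafor: Petrov wins 27–8.
Petrov vs Varga: Varga wins 19–16.
Okafor vs Varga: Varga wins 27–8.
No candidate beats all others: Rossi beats Tanaka beats Petrov beats Rossi, a majority cycle.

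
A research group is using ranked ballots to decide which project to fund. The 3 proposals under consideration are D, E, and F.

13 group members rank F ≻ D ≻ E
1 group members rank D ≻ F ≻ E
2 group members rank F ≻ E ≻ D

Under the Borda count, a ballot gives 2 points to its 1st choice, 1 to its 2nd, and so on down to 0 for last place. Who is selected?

Borda scores:
  D: 13·1 + 2 + 2·0 = 15
  E: 13·0 + 0 + 2·1 = 2
  F: 13·2 + 1 + 2·2 = 31
F has the highest total.

F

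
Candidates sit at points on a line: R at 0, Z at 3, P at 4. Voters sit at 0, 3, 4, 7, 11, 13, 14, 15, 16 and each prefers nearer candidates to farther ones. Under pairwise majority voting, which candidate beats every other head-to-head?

With single-peaked preferences on a line, the Condorcet winner is the candidate closest to the median voter.
The median voter (position 11) is closest to P at 4.
Check: P vs Z — voters closer to P: 7 of 9.

P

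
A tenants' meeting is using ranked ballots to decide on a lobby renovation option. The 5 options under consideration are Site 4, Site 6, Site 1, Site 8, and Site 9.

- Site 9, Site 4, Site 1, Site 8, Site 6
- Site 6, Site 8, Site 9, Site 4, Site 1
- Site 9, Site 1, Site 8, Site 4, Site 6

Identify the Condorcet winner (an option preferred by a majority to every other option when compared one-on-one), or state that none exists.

Head-to-head results (3 voters total):
Site 4 vs Site 6: Site 4 wins 2–1.
Site 4 vs Site 1: Site 4 wins 2–1.
Site 4 vs Site 8: Site 8 wins 2–1.
Site 4 vs Site 9: Site 9 wins 3–0.
Site 6 vs Site 1: Site 1 wins 2–1.
Site 6 vs Site 8: Site 8 wins 2–1.
Site 6 vs Site 9: Site 9 wins 2–1.
Site 1 vs Site 8: Site 1 wins 2–1.
Site 1 vs Site 9: Site 9 wins 3–0.
Site 8 vs Site 9: Site 9 wins 2–1.
Site 9 beats each rival — Site 4 (3–0), Site 6 (2–1), Site 1 (3–0), Site 8 (2–1) — so Site 9 is the Condorcet winner.

Site 9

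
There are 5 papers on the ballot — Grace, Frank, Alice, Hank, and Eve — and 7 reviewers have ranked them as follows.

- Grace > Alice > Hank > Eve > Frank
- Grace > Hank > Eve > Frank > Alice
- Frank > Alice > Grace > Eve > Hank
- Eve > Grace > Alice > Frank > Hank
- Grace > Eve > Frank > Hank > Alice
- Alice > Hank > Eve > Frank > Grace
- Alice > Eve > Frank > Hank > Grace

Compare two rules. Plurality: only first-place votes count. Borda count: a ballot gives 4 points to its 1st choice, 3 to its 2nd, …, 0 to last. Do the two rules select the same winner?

Plurality first-place counts: Grace 3, Frank 1, Alice 2, Hank 0, Eve 1 → Grace.
Borda totals: Grace 17, Frank 11, Alice 16, Hank 10, Eve 16 → Grace.
The two rules agree on Grace.

Yes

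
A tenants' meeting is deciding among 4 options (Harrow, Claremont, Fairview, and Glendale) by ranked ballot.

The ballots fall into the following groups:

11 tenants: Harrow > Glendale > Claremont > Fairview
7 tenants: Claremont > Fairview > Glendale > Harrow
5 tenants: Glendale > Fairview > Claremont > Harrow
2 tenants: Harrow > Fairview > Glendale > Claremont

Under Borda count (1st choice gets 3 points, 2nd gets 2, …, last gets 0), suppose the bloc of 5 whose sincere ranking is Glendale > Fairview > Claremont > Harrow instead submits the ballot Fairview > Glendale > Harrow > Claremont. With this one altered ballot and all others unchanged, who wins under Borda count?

Borda totals with the altered ballot: Harrow 44, Claremont 32, Fairview 33, Glendale 41.
The switch changes the winner from Glendale to Harrow.

Harrow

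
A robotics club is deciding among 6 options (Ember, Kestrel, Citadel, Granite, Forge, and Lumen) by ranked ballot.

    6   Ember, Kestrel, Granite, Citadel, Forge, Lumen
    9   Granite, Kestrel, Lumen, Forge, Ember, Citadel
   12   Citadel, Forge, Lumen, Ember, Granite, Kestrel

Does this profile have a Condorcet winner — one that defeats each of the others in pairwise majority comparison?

Head-to-head results (27 voters total):
Ember vs Kestrel: Ember wins 18–9.
Ember vs Citadel: Ember wins 15–12.
Ember vs Granite: Ember wins 18–9.
Ember vs Forge: Forge wins 21–6.
Ember vs Lumen: Lumen wins 21–6.
Kestrel vs Citadel: Kestrel wins 15–12.
Kestrel vs Granite: Granite wins 21–6.
Kestrel vs Forge: Kestrel wins 15–12.
Kestrel vs Lumen: Kestrel wins 15–12.
Citadel vs Granite: Granite wins 15–12.
Citadel vs Forge: Citadel wins 18–9.
Citadel vs Lumen: Citadel wins 18–9.
Granite vs Forge: Granite wins 15–12.
Granite vs Lumen: Granite wins 15–12.
Forge vs Lumen: Forge wins 18–9.
No candidate beats all others: Ember beats Kestrel beats Forge beats Ember, a majority cycle.

No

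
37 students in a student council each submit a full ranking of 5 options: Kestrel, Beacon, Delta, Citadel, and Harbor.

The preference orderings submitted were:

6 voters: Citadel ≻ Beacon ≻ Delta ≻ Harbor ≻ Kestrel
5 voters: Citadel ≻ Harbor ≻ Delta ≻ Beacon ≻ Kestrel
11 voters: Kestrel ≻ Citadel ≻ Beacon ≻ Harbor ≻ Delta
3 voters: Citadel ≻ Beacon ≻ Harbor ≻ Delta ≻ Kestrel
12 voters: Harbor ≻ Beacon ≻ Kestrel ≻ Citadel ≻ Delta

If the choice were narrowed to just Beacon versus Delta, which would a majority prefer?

Ballots ranking Beacon above Delta: 6+11+3+12 = 32.
Ballots ranking Delta above Beacon: 5.
Beacon wins the head-to-head, 32–5.

Beacon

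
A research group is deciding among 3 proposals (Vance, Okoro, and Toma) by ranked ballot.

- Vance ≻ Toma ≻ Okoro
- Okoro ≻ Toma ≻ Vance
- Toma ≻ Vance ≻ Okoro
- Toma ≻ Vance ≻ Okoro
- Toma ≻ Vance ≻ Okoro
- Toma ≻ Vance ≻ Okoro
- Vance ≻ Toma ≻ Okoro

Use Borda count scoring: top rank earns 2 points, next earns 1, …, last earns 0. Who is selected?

Borda scores:
  Vance: 2 + 0 + 1 + 1 + 1 + 1 + 2 = 8
  Okoro: 0 + 2 + 0 + 0 + 0 + 0 + 0 = 2
  Toma: 1 + 1 + 2 + 2 + 2 + 2 + 1 = 11
Toma has the highest total.

Toma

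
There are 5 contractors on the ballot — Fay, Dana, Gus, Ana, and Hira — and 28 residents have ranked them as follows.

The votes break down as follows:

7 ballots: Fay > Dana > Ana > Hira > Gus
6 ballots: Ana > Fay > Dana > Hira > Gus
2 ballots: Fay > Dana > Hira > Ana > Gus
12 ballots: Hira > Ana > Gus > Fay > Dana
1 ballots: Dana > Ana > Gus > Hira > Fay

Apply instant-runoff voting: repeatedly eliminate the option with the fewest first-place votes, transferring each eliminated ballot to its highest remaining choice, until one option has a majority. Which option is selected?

Fay

Round 1: Hira 12, Fay 9, Ana 6, Dana 1, Gus 0. Gus has the fewest and is eliminated.
Round 2: Hira 12, Fay 9, Ana 6, Dana 1. Dana has the fewest and is eliminated.
Round 3: Hira 12, Fay 9, Ana 7. Ana has the fewest and is eliminated.
Round 4: Fay 15, Hira 13. Fay has a majority.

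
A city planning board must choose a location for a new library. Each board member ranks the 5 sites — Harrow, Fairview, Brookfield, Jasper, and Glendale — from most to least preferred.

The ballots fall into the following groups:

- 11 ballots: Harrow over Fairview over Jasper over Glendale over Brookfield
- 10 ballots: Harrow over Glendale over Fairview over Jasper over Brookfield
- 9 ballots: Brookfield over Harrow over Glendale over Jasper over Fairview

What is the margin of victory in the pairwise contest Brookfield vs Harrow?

Ballots ranking Brookfield above Harrow: 9.
Ballots ranking Harrow above Brookfield: 11+10 = 21.
Harrow wins 21–9, a margin of 12.

12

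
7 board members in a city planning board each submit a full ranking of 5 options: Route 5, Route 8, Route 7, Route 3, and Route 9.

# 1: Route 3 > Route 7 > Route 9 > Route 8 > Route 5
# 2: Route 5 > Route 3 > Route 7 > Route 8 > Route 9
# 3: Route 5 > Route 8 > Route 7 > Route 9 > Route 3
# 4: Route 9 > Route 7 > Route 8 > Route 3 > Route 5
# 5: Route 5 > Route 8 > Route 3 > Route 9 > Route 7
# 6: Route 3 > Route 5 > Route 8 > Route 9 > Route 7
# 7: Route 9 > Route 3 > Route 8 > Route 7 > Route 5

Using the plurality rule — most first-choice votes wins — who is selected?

First-place vote totals:
  Route 5: 3
  Route 8: 0
  Route 7: 0
  Route 3: 2
  Route 9: 2
Route 5 has the most first-place votes.

Route 5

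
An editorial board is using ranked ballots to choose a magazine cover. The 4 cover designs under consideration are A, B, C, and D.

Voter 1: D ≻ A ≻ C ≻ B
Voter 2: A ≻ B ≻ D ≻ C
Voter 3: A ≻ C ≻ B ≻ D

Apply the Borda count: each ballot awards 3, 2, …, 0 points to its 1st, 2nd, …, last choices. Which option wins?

A

Borda scores:
  A: 2 + 3 + 3 = 8
  B: 0 + 2 + 1 = 3
  C: 1 + 0 + 2 = 3
  D: 3 + 1 + 0 = 4
A has the highest total.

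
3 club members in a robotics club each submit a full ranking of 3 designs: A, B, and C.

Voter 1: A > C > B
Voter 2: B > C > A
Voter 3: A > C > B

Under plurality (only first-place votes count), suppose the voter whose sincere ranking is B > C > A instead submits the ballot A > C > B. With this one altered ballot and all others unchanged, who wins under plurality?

First-place totals with the altered ballot: A 3, B 0, C 0.
The winner is unchanged: still A.

A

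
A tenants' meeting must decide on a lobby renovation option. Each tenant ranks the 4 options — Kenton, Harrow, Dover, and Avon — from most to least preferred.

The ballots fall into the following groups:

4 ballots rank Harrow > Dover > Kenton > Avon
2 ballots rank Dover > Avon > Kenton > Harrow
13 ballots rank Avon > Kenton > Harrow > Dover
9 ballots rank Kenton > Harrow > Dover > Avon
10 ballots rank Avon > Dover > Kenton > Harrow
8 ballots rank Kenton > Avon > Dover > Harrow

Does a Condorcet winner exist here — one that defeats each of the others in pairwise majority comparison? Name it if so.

Head-to-head results (46 voters total):
Kenton vs Harrow: Kenton wins 42–4.
Kenton vs Dover: Kenton wins 30–16.
Kenton vs Avon: Avon wins 25–21.
Harrow vs Dover: Harrow wins 26–20.
Harrow vs Avon: Avon wins 33–13.
Dover vs Avon: Avon wins 31–15.
Avon beats each rival — Kenton (25–21), Harrow (33–13), Dover (31–15) — so Avon is the Condorcet winner.

Avon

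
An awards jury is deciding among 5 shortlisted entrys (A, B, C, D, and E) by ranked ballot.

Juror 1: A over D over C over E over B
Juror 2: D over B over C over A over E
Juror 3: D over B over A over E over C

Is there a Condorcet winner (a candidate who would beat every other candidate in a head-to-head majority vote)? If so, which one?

D

Head-to-head results (3 voters total):
A vs B: B wins 2–1.
A vs C: A wins 2–1.
A vs D: D wins 2–1.
A vs E: A wins 3–0.
B vs C: B wins 2–1.
B vs D: D wins 3–0.
B vs E: B wins 2–1.
C vs D: D wins 3–0.
C vs E: C wins 2–1.
D vs E: D wins 3–0.
D beats each rival — A (2–1), B (3–0), C (3–0), E (3–0) — so D is the Condorcet winner.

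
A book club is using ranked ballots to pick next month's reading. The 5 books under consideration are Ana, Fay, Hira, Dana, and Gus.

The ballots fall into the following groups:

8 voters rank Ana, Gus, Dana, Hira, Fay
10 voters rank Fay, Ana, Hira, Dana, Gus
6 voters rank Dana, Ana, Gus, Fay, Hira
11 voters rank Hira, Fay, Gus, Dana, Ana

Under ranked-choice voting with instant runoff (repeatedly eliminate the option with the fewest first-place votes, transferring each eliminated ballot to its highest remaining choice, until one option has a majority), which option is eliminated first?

Round 1: Hira 11, Fay 10, Ana 8, Dana 6, Gus 0. Gus has the fewest and is eliminated.
Round 2: Hira 11, Fay 10, Ana 8, Dana 6. Dana has the fewest and is eliminated.
Round 3: Ana 14, Hira 11, Fay 10. Fay has the fewest and is eliminated.
Round 4: Ana 24, Hira 11. Ana has a majority.

Gus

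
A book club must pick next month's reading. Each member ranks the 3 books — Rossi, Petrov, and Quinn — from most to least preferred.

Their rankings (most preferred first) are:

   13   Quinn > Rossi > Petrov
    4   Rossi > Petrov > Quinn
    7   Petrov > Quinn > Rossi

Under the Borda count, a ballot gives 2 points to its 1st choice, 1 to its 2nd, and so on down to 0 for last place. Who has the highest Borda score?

Quinn

Borda scores:
  Rossi: 13·1 + 4·2 + 7·0 = 21
  Petrov: 13·0 + 4·1 + 7·2 = 18
  Quinn: 13·2 + 4·0 + 7·1 = 33
Quinn has the highest total.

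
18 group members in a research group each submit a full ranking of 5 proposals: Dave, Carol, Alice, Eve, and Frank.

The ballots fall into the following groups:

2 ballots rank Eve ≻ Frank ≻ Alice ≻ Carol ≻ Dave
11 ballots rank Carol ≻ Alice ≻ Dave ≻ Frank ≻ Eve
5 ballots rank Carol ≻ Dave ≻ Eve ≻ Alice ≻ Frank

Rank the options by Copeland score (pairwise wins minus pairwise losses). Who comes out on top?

Pairwise results:
  Dave vs Carol: Carol wins 18–0.
  Dave vs Alice: Alice wins 13–5.
  Dave vs Eve: Dave wins 16–2.
  Dave vs Frank: Dave wins 16–2.
  Carol vs Alice: Carol wins 16–2.
  Carol vs Eve: Carol wins 16–2.
  Carol vs Frank: Carol wins 16–2.
  Alice vs Eve: Alice wins 11–7.
  Alice vs Frank: Alice wins 16–2.
  Eve vs Frank: Frank wins 11–7.
Copeland scores (wins − losses):
  Dave: 2 − 2 = 0
  Carol: 4 − 0 = 4
  Alice: 3 − 1 = 2
  Eve: 0 − 4 = -4
  Frank: 1 − 3 = -2
Carol has the best Copeland score.

Carol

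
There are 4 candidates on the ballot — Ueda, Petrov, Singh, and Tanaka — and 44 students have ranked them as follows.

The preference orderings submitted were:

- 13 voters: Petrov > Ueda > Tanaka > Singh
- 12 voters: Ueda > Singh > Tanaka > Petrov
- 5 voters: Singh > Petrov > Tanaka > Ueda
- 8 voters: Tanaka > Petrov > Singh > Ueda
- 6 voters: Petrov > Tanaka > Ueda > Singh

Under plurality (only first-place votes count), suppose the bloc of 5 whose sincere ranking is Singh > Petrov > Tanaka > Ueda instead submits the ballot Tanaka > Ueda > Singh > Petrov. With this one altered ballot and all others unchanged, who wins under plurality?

First-place totals with the altered ballot: Ueda 12, Petrov 19, Singh 0, Tanaka 13.
The winner is unchanged: still Petrov.

Petrov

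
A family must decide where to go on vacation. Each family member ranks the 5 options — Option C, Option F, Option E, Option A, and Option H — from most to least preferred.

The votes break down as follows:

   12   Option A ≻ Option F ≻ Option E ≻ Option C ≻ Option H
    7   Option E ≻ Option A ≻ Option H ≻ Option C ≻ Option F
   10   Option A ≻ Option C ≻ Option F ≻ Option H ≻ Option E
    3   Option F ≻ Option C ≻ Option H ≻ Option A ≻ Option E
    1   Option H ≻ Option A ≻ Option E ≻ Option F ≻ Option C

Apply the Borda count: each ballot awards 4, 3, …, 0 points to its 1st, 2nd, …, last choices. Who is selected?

Option A

Borda scores:
  Option C: 12·1 + 7·1 + 10·3 + 3·3 + 0 = 58
  Option F: 12·3 + 7·0 + 10·2 + 3·4 + 1 = 69
  Option E: 12·2 + 7·4 + 10·0 + 3·0 + 2 = 54
  Option A: 12·4 + 7·3 + 10·4 + 3·1 + 3 = 115
  Option H: 12·0 + 7·2 + 10·1 + 3·2 + 4 = 34
Option A has the highest total.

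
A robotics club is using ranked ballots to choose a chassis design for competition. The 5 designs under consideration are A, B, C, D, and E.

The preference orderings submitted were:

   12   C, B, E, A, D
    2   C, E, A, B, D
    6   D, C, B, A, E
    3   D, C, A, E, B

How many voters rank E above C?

Ballots ranking E above C: 0.
Ballots ranking C above E: 12+2+6+3 = 23.
So 0 of 23 voters prefer E to C.

0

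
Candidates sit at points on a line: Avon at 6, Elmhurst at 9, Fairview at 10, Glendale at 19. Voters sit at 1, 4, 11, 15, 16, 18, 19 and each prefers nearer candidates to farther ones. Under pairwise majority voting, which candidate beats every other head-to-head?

Glendale

With single-peaked preferences on a line, the Condorcet winner is the candidate closest to the median voter.
The median voter (position 15) is closest to Glendale at 19.
Check: Glendale vs Elmhurst — voters closer to Glendale: 4 of 7.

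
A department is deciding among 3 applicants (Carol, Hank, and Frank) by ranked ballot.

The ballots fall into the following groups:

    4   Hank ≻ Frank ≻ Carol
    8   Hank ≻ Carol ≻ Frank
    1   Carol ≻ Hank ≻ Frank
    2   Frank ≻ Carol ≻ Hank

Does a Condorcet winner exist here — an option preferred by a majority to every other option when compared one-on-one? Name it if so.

Head-to-head results (15 voters total):
Carol vs Hank: Hank wins 12–3.
Carol vs Frank: Carol wins 9–6.
Hank vs Frank: Hank wins 13–2.
Hank beats each rival — Carol (12–3), Frank (13–2) — so Hank is the Condorcet winner.

Hank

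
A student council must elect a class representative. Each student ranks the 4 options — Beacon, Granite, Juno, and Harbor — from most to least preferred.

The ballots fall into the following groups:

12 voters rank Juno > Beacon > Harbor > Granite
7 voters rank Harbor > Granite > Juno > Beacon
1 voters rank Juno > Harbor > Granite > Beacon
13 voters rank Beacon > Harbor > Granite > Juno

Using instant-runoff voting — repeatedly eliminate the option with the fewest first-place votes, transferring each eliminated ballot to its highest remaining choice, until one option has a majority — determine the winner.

Juno

Round 1: Beacon 13, Juno 13, Harbor 7, Granite 0. Granite has the fewest and is eliminated.
Round 2: Beacon 13, Juno 13, Harbor 7. Harbor has the fewest and is eliminated.
Round 3: Juno 20, Beacon 13. Juno has a majority.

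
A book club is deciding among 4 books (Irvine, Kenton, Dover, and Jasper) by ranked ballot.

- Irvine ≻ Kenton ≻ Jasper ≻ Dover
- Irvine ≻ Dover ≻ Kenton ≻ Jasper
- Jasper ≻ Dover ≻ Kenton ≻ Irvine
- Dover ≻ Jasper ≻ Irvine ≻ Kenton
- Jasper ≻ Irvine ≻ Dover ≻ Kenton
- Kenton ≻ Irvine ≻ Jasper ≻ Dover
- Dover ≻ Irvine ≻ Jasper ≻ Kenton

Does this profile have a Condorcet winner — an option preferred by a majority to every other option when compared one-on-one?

Yes

Head-to-head results (7 voters total):
Irvine vs Kenton: Irvine wins 5–2.
Irvine vs Dover: Irvine wins 4–3.
Irvine vs Jasper: Irvine wins 4–3.
Kenton vs Dover: Dover wins 5–2.
Kenton vs Jasper: Jasper wins 4–3.
Dover vs Jasper: Jasper wins 4–3.
Irvine beats each rival — Kenton (5–2), Dover (4–3), Jasper (4–3) — so Irvine is the Condorcet winner.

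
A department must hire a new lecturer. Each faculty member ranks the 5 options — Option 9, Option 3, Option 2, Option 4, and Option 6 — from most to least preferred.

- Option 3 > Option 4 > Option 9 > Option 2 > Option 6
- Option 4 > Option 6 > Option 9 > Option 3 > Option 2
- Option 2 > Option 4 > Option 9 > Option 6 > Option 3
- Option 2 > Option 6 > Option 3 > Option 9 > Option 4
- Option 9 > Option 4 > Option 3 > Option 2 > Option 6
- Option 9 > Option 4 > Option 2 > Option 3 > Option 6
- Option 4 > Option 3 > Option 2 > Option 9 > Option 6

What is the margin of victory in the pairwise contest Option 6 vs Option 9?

Ballots ranking Option 6 above Option 9: 2.
Ballots ranking Option 9 above Option 6: 5.
Option 9 wins 5–2, a margin of 3.

3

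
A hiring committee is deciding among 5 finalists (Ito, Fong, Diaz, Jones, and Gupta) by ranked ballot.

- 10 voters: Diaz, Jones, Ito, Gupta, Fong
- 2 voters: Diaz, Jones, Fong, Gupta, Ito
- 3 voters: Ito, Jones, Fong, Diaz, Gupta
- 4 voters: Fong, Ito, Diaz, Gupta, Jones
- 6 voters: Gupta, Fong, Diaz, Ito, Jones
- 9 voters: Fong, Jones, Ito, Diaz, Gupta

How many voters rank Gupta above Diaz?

Ballots ranking Gupta above Diaz: 6.
Ballots ranking Diaz above Gupta: 10+2+3+4+9 = 28.
So 6 of 34 voters prefer Gupta to Diaz.

6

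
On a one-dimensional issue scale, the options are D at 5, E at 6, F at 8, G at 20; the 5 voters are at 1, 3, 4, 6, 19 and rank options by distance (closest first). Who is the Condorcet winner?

D

With single-peaked preferences on a line, the Condorcet winner is the candidate closest to the median voter.
The median voter (position 4) is closest to D at 5.
Check: D vs F — voters closer to D: 4 of 5.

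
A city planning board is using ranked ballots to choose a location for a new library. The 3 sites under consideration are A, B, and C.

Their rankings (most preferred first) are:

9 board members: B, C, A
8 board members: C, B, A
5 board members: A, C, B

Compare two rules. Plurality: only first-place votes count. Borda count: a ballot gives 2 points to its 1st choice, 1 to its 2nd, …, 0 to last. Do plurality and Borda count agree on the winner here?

Plurality first-place counts: A 5, B 9, C 8 → B.
Borda totals: A 10, B 26, C 30 → C.
The two rules disagree: plurality picks B, Borda picks C.

No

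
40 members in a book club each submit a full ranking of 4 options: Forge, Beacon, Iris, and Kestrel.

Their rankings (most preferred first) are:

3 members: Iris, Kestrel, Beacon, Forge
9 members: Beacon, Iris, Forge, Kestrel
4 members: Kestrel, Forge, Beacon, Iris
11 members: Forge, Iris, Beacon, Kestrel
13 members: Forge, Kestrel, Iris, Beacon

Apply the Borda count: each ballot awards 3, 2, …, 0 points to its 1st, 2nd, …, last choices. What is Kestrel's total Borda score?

44

Borda scores:
  Forge: 3·0 + 9·1 + 4·2 + 11·3 + 13·3 = 89
  Beacon: 3·1 + 9·3 + 4·1 + 11·1 + 13·0 = 45
  Iris: 3·3 + 9·2 + 4·0 + 11·2 + 13·1 = 62
  Kestrel: 3·2 + 9·0 + 4·3 + 11·0 + 13·2 = 44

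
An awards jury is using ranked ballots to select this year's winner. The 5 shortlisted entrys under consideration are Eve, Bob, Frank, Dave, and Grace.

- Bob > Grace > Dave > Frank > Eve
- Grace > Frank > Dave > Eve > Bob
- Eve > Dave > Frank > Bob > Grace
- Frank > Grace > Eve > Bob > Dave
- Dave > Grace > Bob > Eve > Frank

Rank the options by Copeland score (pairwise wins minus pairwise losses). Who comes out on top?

Pairwise results:
  Eve vs Bob: Eve wins 3–2.
  Eve vs Frank: Frank wins 3–2.
  Eve vs Dave: Dave wins 3–2.
  Eve vs Grace: Grace wins 4–1.
  Bob vs Frank: Frank wins 3–2.
  Bob vs Dave: Dave wins 3–2.
  Bob vs Grace: Grace wins 3–2.
  Frank vs Dave: Dave wins 3–2.
  Frank vs Grace: Grace wins 3–2.
  Dave vs Grace: Grace wins 3–2.
Copeland scores (wins − losses):
  Eve: 1 − 3 = -2
  Bob: 0 − 4 = -4
  Frank: 2 − 2 = 0
  Dave: 3 − 1 = 2
  Grace: 4 − 0 = 4
Grace has the best Copeland score.

Grace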